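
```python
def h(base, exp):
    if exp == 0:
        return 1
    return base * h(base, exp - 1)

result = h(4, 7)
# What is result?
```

h(4, 7) = 4 * 4 * 4 * 4 * 4 * 4 * 4 = 16384

Answer: 16384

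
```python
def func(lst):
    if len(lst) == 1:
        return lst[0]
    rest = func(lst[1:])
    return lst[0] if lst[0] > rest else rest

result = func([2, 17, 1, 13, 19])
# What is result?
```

Recursive max over [2, 17, 1, 13, 19] = 19

Answer: 19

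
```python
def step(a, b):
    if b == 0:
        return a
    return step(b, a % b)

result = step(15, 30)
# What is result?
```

step(15, 30) -> step(30, 15) -> step(15, 0) -> 15

Answer: 15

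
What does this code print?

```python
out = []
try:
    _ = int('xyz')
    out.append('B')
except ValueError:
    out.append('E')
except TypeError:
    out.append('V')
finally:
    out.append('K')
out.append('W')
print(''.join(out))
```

Execution trace: 'E' (except ValueError) → 'K' (finally) → 'W' (after the try/except). Output: EKW

Answer: EKW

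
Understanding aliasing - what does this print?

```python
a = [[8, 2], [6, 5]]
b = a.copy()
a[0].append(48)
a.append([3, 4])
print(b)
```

Key concept: shallow copy with nested lists.
Step by step:
`a = [[8, 2], [6, 5]]` → a = [[8, 2], [6, 5]]
`b = a.copy()` → b = [[8, 2], [6, 5]]
`a[0].append(48)` → a = [[8, 2, 48], [6, 5]]; b = [[8, 2, 48], [6, 5]]
`a.append([3, 4])` → a = [[8, 2, 48], [6, 5], [3, 4]]
`print(b)` → prints [[8, 2, 48], [6, 5]]

Answer: [[8, 2, 48], [6, 5]]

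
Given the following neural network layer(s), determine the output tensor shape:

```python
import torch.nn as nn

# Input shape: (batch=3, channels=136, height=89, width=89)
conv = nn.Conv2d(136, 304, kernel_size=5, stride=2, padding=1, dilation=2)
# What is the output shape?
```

Input: (3, 136, 89, 89) -> Output: (3, 304, 42, 42)

Answer: (3, 304, 42, 42)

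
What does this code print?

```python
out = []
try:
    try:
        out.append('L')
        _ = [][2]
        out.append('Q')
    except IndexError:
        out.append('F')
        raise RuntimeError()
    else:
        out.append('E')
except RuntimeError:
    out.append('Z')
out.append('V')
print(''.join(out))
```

Execution trace: 'L' (inner try body) → 'F' (inner except IndexError) → 'Z' (outer except RuntimeError) → 'V' (after the try/except). Output: LFZV

Answer: LFZV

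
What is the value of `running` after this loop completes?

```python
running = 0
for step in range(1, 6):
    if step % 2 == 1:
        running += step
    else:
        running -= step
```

Add odd, subtract even
`running` takes the values: 0 → 1 → -1 → 2 → -2 → 3

Answer: 3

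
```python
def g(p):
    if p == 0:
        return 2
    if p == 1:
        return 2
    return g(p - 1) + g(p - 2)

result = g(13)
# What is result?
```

Build up from base cases: g(0)=2, g(1)=2, g(2)=4, g(3)=6, g(4)=10, g(5)=16, g(6)=26, ..., g(13)=754

Answer: 754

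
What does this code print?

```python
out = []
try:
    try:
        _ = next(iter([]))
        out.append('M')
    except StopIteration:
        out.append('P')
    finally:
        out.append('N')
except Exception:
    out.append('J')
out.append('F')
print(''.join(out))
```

Execution trace: 'P' (inner except StopIteration) → 'N' (inner finally) → 'F' (after the try/except). Output: PNF

Answer: PNF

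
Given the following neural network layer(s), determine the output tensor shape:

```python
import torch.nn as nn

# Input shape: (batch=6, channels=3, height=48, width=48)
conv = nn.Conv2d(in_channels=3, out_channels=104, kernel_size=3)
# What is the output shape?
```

Input: (6, 3, 48, 48) -> Output: (6, 104, 46, 46)

Answer: (6, 104, 46, 46)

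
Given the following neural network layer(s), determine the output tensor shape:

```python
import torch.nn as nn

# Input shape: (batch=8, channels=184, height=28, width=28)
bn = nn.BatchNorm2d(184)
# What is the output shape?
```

Input: (8, 184, 28, 28) -> Output: (8, 184, 28, 28)

Answer: (8, 184, 28, 28)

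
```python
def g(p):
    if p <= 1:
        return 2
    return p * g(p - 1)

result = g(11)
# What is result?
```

g(11) = 11 * 10 * 9 * 8 * 7 * 6 * 5 * 4 * 3 * 2 * 2 = 79833600

Answer: 79833600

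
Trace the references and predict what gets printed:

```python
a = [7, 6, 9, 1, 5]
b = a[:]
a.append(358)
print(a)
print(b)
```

Key concept: slice [:] creates copy.
Step by step:
`a = [7, 6, 9, 1, 5]` → a = [7, 6, 9, 1, 5]
`b = a[:]` → b = [7, 6, 9, 1, 5]
`a.append(358)` → a = [7, 6, 9, 1, 5, 358]
`print(a)` → prints [7, 6, 9, 1, 5, 358]
`print(b)` → prints [7, 6, 9, 1, 5]

Answer:
[7, 6, 9, 1, 5, 358]
[7, 6, 9, 1, 5]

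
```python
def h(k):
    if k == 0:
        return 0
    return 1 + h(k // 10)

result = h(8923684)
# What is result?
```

Count of digits of 8923684: 7

Answer: 7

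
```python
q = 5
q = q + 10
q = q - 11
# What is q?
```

Trace:
`q = 5` → q = 5
`q = q + 10` → q = 15
`q = q - 11` → q = 4
So q = 4

Answer: 4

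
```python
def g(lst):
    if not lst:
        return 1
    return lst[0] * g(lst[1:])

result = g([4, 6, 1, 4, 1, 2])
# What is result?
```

Product over [4, 6, 1, 4, 1, 2] = 4 * 6 * 1 * 4 * 1 * 2 = 192

Answer: 192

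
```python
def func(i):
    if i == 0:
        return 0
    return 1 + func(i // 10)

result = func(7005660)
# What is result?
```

Count of digits of 7005660: 7

Answer: 7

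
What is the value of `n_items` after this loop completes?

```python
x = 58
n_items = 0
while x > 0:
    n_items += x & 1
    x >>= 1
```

Count set bits in 58 (binary: 0b111010)
`n_items` takes the values: 0 → 1 → 2 → 3 → 4

Answer: 4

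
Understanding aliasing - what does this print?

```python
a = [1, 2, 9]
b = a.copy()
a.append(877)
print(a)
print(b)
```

Key concept: list.copy() creates independent copy.
Step by step:
`a = [1, 2, 9]` → a = [1, 2, 9]
`b = a.copy()` → b = [1, 2, 9]
`a.append(877)` → a = [1, 2, 9, 877]
`print(a)` → prints [1, 2, 9, 877]
`print(b)` → prints [1, 2, 9]

Answer:
[1, 2, 9, 877]
[1, 2, 9]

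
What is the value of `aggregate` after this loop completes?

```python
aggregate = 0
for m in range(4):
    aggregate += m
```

Sum of 0 to 3 = 6
`aggregate` takes the values: 0 → 1 → 3 → 6

Answer: 6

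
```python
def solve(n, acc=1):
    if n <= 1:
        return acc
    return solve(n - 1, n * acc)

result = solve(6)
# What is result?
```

Accumulator trace (n, acc): (6, 1) -> (5, 6) -> (4, 30) -> (3, 120) -> (2, 360) -> (1, 720) -> return 720

Answer: 720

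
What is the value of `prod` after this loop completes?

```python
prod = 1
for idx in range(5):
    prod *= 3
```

3^5 = 243
`prod` takes the values: 1 → 3 → 9 → 27 → 81 → 243

Answer: 243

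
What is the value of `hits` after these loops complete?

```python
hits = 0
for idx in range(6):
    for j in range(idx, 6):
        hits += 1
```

Upper triangle: 6 + 5 + ... + 1
`hits` takes the values: 0 → 1 → 2 → 3 → 4 → 5 → 6 → 7 → 8 → 9 → 10 → 11 → 12 → 13 → 14 → 15 → 16 → 17 → 18 → 19 → 20 → 21

Answer: 21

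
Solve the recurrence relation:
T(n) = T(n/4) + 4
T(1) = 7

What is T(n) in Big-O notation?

Each step divides n by 4 and adds 4. After log_4(n) steps we reach T(1)=7. So T(n) = 4·log_4(n) + 7 = O(log n).

Answer: O(log n)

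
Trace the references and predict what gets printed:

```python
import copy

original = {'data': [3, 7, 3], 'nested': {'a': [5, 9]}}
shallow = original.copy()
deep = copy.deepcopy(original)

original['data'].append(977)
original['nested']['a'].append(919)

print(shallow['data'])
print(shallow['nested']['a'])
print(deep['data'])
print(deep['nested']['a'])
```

Key concept: comparing shallow vs deep copy.
Step by step:
`original = {'data': [3, 7, 3], 'nested': {'a': [5, 9]}}` → original = {'data': [3, 7, 3], 'nested': {'a': [5, 9]}}
`shallow = original.copy()` → shallow = {'data': [3, 7, 3], 'nested': {'a': [5, 9]}}
`deep = copy.deepcopy(original)` → deep = {'data': [3, 7, 3], 'nested': {'a': [5, 9]}}
`original['data'].append(977)` → original = {'data': [3, 7, 3, 977], 'nested': {'a': [5, 9]}}; shallow = {'data': [3, 7, 3, 977], 'nested': {'a': [5, 9]}}
`original['nested']['a'].append(919)` → original = {'data': [3, 7, 3, 977], 'nested': {'a': [5, 9, 919]}}; shallow = {'data': [3, 7, 3, 977], 'nested': {'a': [5, 9, 919]}}
`print(shallow['data'])` → prints [3, 7, 3, 977]
`print(shallow['nested']['a'])` → prints [5, 9, 919]
`print(deep['data'])` → prints [3, 7, 3]
`print(deep['nested']['a'])` → prints [5, 9]

Answer:
[3, 7, 3, 977]
[5, 9, 919]
[3, 7, 3]
[5, 9]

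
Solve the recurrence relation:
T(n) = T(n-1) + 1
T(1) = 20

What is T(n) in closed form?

Unrolling: T(n) = T(1) + 1·(n-1) = 20 + 1(n-1) = n + 19.

Answer: T(n) = n + 19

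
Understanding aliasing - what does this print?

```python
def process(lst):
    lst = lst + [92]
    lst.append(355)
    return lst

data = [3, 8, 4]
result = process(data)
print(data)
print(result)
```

Key concept: rebinding parameter vs mutation.
Step by step:
`data = [3, 8, 4]` → data = [3, 8, 4]
`result = process(data)` → result = [3, 8, 4, 92, 355]
`print(data)` → prints [3, 8, 4]
`print(result)` → prints [3, 8, 4, 92, 355]

Answer:
[3, 8, 4]
[3, 8, 4, 92, 355]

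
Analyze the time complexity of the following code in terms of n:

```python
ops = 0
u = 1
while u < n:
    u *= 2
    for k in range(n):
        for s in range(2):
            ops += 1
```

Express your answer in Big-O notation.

Each loop level contributes: log n × n × 1. Multiplying the contributions gives O(n log n).

Answer: O(n log n)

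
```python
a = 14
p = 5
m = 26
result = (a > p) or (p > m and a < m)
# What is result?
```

Trace:
`a = 14` → a = 14
`p = 5` → p = 5
`m = 26` → m = 26
`result = (a > p) or (p > m and a < m)` → result = True
So result = True

Answer: True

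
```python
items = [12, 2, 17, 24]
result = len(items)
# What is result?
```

Trace:
`items = [12, 2, 17, 24]` → items = [12, 2, 17, 24]
`result = len(items)` → result = 4
So result = 4

Answer: 4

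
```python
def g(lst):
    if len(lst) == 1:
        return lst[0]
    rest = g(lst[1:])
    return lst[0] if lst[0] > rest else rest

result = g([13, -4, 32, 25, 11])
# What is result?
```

Recursive max over [13, -4, 32, 25, 11] = 32

Answer: 32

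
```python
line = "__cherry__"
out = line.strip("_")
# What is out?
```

Trace:
`line = "__cherry__"` → line = '__cherry__'
`out = line.strip("_")` → out = 'cherry'
So out = 'cherry'

Answer: 'cherry'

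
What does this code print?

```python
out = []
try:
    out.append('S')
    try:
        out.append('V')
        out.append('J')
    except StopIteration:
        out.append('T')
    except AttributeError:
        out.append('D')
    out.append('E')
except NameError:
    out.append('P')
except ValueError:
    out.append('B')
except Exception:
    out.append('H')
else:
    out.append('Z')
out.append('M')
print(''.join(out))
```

Execution trace: 'S' (try body) → 'V' (inner try body) → 'J' (inner try body, no exception) → 'E' (try body, no exception) → 'Z' (else) → 'M' (after the try/except). Output: SVJEZM

Answer: SVJEZM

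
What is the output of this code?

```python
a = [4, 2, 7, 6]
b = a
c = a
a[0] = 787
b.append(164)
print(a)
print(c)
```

Key concept: multiple aliases.
Step by step:
`a = [4, 2, 7, 6]` → a = [4, 2, 7, 6]
`b = a` → b = [4, 2, 7, 6] (same object as a)
`c = a` → c = [4, 2, 7, 6] (same object as a, b)
`a[0] = 787` → a = [787, 2, 7, 6] (same object as b, c); b = [787, 2, 7, 6] (same object as a, c); c = [787, 2, 7, 6] (same object as a, b)
`b.append(164)` → a = [787, 2, 7, 6, 164] (same object as b, c); b = [787, 2, 7, 6, 164] (same object as a, c); c = [787, 2, 7, 6, 164] (same object as a, b)
`print(a)` → prints [787, 2, 7, 6, 164]
`print(c)` → prints [787, 2, 7, 6, 164]

Answer:
[787, 2, 7, 6, 164]
[787, 2, 7, 6, 164]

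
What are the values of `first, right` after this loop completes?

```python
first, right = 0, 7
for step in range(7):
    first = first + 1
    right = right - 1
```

first goes 0→7, right goes 7→0
`first, right` takes the values: (0, 7) → (1, 7) → (1, 6) → (2, 6) → (2, 5) → (3, 5) → (3, 4) → (4, 4) → (4, 3) → (5, 3) → (5, 2) → (6, 2) → (6, 1) → (7, 1) → (7, 0)

Answer: 7, 0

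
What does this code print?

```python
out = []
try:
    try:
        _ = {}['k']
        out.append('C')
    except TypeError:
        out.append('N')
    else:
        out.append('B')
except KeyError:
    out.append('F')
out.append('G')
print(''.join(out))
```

Execution trace: 'F' (outer except KeyError) → 'G' (after the try/except). Output: FG

Answer: FG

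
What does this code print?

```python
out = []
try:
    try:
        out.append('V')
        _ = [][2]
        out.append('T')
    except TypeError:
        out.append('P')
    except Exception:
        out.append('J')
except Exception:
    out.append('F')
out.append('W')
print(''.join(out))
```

Execution trace: 'V' (inner try body) → 'J' (inner except Exception) → 'W' (after the try/except). Output: VJW

Answer: VJW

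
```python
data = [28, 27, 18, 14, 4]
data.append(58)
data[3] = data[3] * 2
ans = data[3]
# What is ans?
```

Trace:
`data = [28, 27, 18, 14, 4]` → data = [28, 27, 18, 14, 4]
`data.append(58)` → data = [28, 27, 18, 14, 4, 58]
`data[3] = data[3] * 2` → data = [28, 27, 18, 28, 4, 58]
`ans = data[3]` → ans = 28
So ans = 28

Answer: 28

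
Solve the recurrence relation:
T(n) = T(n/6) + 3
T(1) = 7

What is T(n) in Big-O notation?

Each step divides n by 6 and adds 3. After log_6(n) steps we reach T(1)=7. So T(n) = 3·log_6(n) + 7 = O(log n).

Answer: O(log n)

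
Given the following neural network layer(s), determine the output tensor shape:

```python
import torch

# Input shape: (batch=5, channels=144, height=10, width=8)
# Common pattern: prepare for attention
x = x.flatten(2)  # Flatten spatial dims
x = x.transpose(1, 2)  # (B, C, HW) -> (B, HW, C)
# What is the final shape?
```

Input: (5, 144, 10, 8) -> after flatten(2): (5, 144, 80) -> Output: (5, 80, 144)

Answer: (5, 80, 144)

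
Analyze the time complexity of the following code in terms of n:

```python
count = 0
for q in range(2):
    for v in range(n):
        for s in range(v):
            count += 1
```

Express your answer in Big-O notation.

Each loop level contributes: 1 × n × n. Multiplying the contributions gives O(n^2).

Answer: O(n^2)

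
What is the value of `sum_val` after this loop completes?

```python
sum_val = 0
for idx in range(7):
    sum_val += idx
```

Sum of 0 to 6 = 21
`sum_val` takes the values: 0 → 1 → 3 → 6 → 10 → 15 → 21

Answer: 21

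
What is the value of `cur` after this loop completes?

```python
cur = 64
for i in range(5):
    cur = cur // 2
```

Halve 5 times: 64 // 2^5 = 2
`cur` takes the values: 64 → 32 → 16 → 8 → 4 → 2

Answer: 2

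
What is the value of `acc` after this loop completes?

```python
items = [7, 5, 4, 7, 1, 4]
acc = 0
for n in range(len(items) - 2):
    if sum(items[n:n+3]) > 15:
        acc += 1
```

Count windows with sum > 15
`acc` takes the values: 0 → 1 → 2

Answer: 2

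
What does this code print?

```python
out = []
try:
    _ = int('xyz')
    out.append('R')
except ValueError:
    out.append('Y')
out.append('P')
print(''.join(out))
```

Execution trace: 'Y' (except ValueError) → 'P' (after the try/except). Output: YP

Answer: YP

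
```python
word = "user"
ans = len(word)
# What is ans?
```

Trace:
`word = "user"` → word = 'user'
`ans = len(word)` → ans = 4
So ans = 4

Answer: 4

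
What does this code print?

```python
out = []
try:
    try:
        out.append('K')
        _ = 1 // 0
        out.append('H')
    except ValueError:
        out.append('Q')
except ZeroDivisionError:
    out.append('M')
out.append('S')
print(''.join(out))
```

Execution trace: 'K' (try body) → 'M' (outer except ZeroDivisionError) → 'S' (after the try/except). Output: KMS

Answer: KMS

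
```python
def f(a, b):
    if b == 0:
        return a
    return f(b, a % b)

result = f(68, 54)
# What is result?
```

f(68, 54) -> f(54, 14) -> f(14, 12) -> f(12, 2) -> f(2, 0) -> 2

Answer: 2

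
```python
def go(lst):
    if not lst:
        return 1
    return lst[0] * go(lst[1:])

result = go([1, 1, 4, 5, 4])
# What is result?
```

Product over [1, 1, 4, 5, 4] = 1 * 1 * 4 * 5 * 4 = 80

Answer: 80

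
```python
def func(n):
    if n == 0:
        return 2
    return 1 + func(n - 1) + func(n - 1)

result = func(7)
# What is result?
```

func(n) = 1 + 2·func(n-1), func(0)=2. Closed form: (2+1)·2^7 - 1 = 383.

Answer: 383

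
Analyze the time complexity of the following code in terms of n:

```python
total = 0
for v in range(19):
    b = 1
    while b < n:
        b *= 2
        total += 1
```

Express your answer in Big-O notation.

Each loop level contributes: 1 × log n. Multiplying the contributions gives O(log n).

Answer: O(log n)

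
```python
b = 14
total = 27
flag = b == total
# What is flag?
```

Trace:
`b = 14` → b = 14
`total = 27` → total = 27
`flag = b == total` → flag = False
So flag = False

Answer: False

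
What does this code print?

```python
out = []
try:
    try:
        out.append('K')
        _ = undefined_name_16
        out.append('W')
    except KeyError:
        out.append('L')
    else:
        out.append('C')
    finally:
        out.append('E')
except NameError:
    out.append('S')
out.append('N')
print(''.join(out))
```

Execution trace: 'K' (try body) → 'E' (finally) → 'S' (outer except NameError) → 'N' (after the try/except). Output: KESN

Answer: KESN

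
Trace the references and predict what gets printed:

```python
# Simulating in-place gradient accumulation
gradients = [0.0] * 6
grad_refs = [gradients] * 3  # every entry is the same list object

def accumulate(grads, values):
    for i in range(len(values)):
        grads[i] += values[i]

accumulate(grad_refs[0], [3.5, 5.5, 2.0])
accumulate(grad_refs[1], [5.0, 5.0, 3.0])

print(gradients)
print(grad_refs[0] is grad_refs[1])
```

Key concept: gradient accumulation aliasing.
Step by step:
`gradients = [0.0] * 6` → gradients = [0.0, 0.0, 0.0, 0.0, 0.0, 0.0]
`grad_refs = [gradients] * 3` → grad_refs = [[0.0, 0.0, 0.0, 0.0, 0.0, 0.0], [0.0, 0.0, 0.0, 0.0, 0.0, 0.0], [0.0, 0.0, 0.0, 0.0, 0.0, 0.0]]
`accumulate(grad_refs[0], [3.5, 5.5, 2.0])` → gradients = [3.5, 5.5, 2.0, 0.0, 0.0, 0.0]; grad_refs = [[3.5, 5.5, 2.0, 0.0, 0.0, 0.0], [3.5, 5.5, 2.0, 0.0, 0.0, 0.0], [3.5, 5.5, 2.0, 0.0, 0.0, 0.0]]
`accumulate(grad_refs[1], [5.0, 5.0, 3.0])` → gradients = [8.5, 10.5, 5.0, 0.0, 0.0, 0.0]; grad_refs = [[8.5, 10.5, 5.0, 0.0, 0.0, 0.0], [8.5, 10.5, 5.0, 0.0, 0.0, 0.0], [8.5, 10.5, 5.0, 0.0, 0.0, 0.0]]
`print(gradients)` → prints [8.5, 10.5, 5.0, 0.0, 0.0, 0.0]
`print(grad_refs[0] is grad_refs[1])` → prints True

Answer:
[8.5, 10.5, 5.0, 0.0, 0.0, 0.0]
True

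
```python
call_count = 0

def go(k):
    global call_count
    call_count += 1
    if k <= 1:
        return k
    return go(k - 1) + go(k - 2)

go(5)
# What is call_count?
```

Calls(k) = 1 + Calls(k-1) + Calls(k-2); Calls(0)=Calls(1)=1. For k=5 this gives 15.

Answer: 15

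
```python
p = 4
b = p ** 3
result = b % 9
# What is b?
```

Trace:
`p = 4` → p = 4
`b = p ** 3` → b = 64
`result = b % 9` → result = 1
So b = 64

Answer: 64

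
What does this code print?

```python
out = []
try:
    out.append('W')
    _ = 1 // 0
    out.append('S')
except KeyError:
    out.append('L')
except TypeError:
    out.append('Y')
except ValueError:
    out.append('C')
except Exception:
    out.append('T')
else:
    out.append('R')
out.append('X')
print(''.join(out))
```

Execution trace: 'W' (try body) → 'T' (except Exception) → 'X' (after the try/except). Output: WTX

Answer: WTX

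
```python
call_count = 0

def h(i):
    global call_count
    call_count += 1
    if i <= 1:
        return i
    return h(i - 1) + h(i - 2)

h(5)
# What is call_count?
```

Calls(i) = 1 + Calls(i-1) + Calls(i-2); Calls(0)=Calls(1)=1. For i=5 this gives 15.

Answer: 15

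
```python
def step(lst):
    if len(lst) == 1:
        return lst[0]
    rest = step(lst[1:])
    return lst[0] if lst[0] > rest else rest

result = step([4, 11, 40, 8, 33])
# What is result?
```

Recursive max over [4, 11, 40, 8, 33] = 40

Answer: 40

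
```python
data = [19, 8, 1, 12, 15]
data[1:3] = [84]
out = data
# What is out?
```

Trace:
`data = [19, 8, 1, 12, 15]` → data = [19, 8, 1, 12, 15]
`data[1:3] = [84]` → data = [19, 84, 12, 15]
`out = data` → out = [19, 84, 12, 15]
So out = [19, 84, 12, 15]

Answer: [19, 84, 12, 15]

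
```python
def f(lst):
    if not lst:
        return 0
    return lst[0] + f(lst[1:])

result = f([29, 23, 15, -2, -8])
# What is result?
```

29 + 23 + 15 + (-2) + (-8) + 0 = 57

Answer: 57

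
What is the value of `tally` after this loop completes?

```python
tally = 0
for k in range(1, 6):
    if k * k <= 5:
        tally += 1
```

Count numbers where k² ≤ 5
`tally` takes the values: 0 → 1 → 2

Answer: 2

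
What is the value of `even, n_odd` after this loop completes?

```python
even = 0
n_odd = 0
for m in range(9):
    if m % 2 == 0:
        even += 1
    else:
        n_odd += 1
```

Count evens and odds in range(9)
`even, n_odd` takes the values: (0, 0) → (1, 0) → (1, 1) → (2, 1) → (2, 2) → (3, 2) → (3, 3) → (4, 3) → (4, 4) → (5, 4)

Answer: 5, 4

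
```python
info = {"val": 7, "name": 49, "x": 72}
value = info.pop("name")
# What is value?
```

Trace:
`info = {"val": 7, "name": 49, "x": 72}` → info = {'val': 7, 'name': 49, 'x': 72}
`value = info.pop("name")` → info = {'val': 7, 'x': 72}; value = 49
So value = 49

Answer: 49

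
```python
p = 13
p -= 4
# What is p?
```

Trace:
`p = 13` → p = 13
`p -= 4` → p = 9
So p = 9

Answer: 9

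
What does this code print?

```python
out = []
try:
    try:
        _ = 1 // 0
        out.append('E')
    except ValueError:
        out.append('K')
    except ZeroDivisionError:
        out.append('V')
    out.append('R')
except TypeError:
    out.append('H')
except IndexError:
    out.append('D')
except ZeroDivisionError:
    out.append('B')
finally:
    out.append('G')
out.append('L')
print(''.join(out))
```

Execution trace: 'V' (inner except ZeroDivisionError) → 'R' (try body, no exception) → 'G' (finally) → 'L' (after the try/except). Output: VRGL

Answer: VRGL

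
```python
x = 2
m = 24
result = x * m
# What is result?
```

Trace:
`x = 2` → x = 2
`m = 24` → m = 24
`result = x * m` → result = 48
So result = 48

Answer: 48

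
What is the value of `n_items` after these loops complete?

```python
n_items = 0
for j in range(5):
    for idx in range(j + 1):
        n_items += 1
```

Triangle: 1 + 2 + ... + 5
`n_items` takes the values: 0 → 1 → 2 → 3 → 4 → 5 → 6 → 7 → 8 → 9 → 10 → 11 → 12 → 13 → 14 → 15

Answer: 15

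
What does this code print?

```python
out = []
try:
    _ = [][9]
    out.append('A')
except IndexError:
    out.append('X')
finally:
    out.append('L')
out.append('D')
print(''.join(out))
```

Execution trace: 'X' (except IndexError) → 'L' (finally) → 'D' (after the try/except). Output: XLD

Answer: XLD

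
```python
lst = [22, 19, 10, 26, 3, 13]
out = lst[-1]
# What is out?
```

Trace:
`lst = [22, 19, 10, 26, 3, 13]` → lst = [22, 19, 10, 26, 3, 13]
`out = lst[-1]` → out = 13
So out = 13

Answer: 13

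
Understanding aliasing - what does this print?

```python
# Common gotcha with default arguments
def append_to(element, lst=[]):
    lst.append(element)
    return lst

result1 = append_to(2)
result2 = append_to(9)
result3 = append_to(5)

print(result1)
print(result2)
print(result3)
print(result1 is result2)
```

Key concept: mutable default argument gotcha.
Step by step:
`result1 = append_to(2)` → result1 = [2]
`result2 = append_to(9)` → result1 = [2, 9] (same object as result2); result2 = [2, 9] (same object as result1)
`result3 = append_to(5)` → result1 = [2, 9, 5] (same object as result2, result3); result2 = [2, 9, 5] (same object as result1, result3); result3 = [2, 9, 5] (same object as result1, result2)
`print(result1)` → prints [2, 9, 5]
`print(result2)` → prints [2, 9, 5]
`print(result3)` → prints [2, 9, 5]
`print(result1 is result2)` → prints True

Answer:
[2, 9, 5]
[2, 9, 5]
[2, 9, 5]
True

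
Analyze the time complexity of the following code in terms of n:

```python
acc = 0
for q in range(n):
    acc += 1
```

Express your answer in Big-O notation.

Each loop level contributes: n. Multiplying the contributions gives O(n).

Answer: O(n)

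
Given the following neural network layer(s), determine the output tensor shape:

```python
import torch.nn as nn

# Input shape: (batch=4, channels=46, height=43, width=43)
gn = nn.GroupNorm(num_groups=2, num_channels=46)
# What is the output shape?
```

Input: (4, 46, 43, 43) -> Output: (4, 46, 43, 43)

Answer: (4, 46, 43, 43)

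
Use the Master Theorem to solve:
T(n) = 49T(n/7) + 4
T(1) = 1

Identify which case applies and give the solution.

a=49, b=7, f(n)=4. log_7(49) = 2. Since c=0 < 2, Case 1 applies: T(n) = Θ(n^log_b(a)) = O(n^2).

Answer: O(n^2) - Case 1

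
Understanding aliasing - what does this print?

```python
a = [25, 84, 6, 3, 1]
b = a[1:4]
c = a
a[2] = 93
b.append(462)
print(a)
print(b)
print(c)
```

Key concept: slice vs alias.
Step by step:
`a = [25, 84, 6, 3, 1]` → a = [25, 84, 6, 3, 1]
`b = a[1:4]` → b = [84, 6, 3]
`c = a` → c = [25, 84, 6, 3, 1] (same object as a)
`a[2] = 93` → a = [25, 84, 93, 3, 1] (same object as c); c = [25, 84, 93, 3, 1] (same object as a)
`b.append(462)` → b = [84, 6, 3, 462]
`print(a)` → prints [25, 84, 93, 3, 1]
`print(b)` → prints [84, 6, 3, 462]
`print(c)` → prints [25, 84, 93, 3, 1]

Answer:
[25, 84, 93, 3, 1]
[84, 6, 3, 462]
[25, 84, 93, 3, 1]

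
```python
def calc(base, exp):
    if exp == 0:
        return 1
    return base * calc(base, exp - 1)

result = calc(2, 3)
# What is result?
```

calc(2, 3) = 2 * 2 * 2 = 8

Answer: 8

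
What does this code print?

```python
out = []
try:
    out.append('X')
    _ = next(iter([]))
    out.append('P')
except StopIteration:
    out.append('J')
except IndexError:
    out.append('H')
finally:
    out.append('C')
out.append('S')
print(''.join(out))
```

Execution trace: 'X' (try body) → 'J' (except StopIteration) → 'C' (finally) → 'S' (after the try/except). Output: XJCS

Answer: XJCS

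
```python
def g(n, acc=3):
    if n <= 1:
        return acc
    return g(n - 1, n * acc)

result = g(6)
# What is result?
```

Accumulator trace (n, acc): (6, 3) -> (5, 18) -> (4, 90) -> (3, 360) -> (2, 1080) -> (1, 2160) -> return 2160

Answer: 2160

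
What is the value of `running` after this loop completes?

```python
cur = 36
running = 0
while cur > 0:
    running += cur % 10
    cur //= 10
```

Sum digits of 36
`running` takes the values: 0 → 6 → 9

Answer: 9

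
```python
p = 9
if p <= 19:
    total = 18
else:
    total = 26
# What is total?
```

Trace:
`p = 9` → p = 9
`if p <= 19: ...` → p <= 19 is True → total = 18
So total = 18

Answer: 18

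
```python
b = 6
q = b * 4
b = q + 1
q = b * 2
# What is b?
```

Trace:
`b = 6` → b = 6
`q = b * 4` → q = 24
`b = q + 1` → b = 25
`q = b * 2` → q = 50
So b = 25

Answer: 25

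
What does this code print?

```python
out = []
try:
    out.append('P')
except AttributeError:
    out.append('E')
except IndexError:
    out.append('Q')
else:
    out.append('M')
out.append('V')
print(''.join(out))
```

Execution trace: 'P' (try body, no exception) → 'M' (else) → 'V' (after the try/except). Output: PMV

Answer: PMV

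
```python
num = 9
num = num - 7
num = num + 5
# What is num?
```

Trace:
`num = 9` → num = 9
`num = num - 7` → num = 2
`num = num + 5` → num = 7
So num = 7

Answer: 7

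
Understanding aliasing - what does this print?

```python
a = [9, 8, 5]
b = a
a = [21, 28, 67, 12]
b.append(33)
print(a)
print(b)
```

Key concept: rebinding vs mutation: a is rebound to a new list, b still points at the original.
Step by step:
`a = [9, 8, 5]` → a = [9, 8, 5]
`b = a` → b = [9, 8, 5] (same object as a)
`a = [21, 28, 67, 12]` → a = [21, 28, 67, 12]
`b.append(33)` → b = [9, 8, 5, 33]
`print(a)` → prints [21, 28, 67, 12]
`print(b)` → prints [9, 8, 5, 33]

Answer:
[21, 28, 67, 12]
[9, 8, 5, 33]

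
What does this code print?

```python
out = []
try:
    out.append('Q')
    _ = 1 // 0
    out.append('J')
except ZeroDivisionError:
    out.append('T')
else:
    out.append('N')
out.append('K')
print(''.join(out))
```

Execution trace: 'Q' (try body) → 'T' (except ZeroDivisionError) → 'K' (after the try/except). Output: QTK

Answer: QTK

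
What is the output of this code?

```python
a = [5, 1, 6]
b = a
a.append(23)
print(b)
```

Key concept: basic list aliasing.
Step by step:
`a = [5, 1, 6]` → a = [5, 1, 6]
`b = a` → b = [5, 1, 6] (same object as a)
`a.append(23)` → a = [5, 1, 6, 23] (same object as b); b = [5, 1, 6, 23] (same object as a)
`print(b)` → prints [5, 1, 6, 23]

Answer: [5, 1, 6, 23]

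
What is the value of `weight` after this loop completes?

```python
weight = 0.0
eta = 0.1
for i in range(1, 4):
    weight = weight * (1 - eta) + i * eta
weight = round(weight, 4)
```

Moving average with lr=0.1
`weight` takes the values: 0.0 → 0.1 → 0.29 → 0.561

Answer: 0.561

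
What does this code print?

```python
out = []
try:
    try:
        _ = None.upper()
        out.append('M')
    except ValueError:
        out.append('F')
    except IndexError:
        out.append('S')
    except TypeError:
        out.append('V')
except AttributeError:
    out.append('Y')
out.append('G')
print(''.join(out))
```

Execution trace: 'Y' (outer except AttributeError) → 'G' (after the try/except). Output: YG

Answer: YG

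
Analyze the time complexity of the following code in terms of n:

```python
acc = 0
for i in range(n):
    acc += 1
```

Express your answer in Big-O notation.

Each loop level contributes: n. Multiplying the contributions gives O(n).

Answer: O(n)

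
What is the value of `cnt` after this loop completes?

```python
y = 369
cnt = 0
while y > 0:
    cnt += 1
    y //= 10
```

Count digits by repeated division by 10
`cnt` takes the values: 0 → 1 → 2 → 3

Answer: 3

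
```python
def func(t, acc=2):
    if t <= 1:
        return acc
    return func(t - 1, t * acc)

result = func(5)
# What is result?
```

Accumulator trace (n, acc): (5, 2) -> (4, 10) -> (3, 40) -> (2, 120) -> (1, 240) -> return 240

Answer: 240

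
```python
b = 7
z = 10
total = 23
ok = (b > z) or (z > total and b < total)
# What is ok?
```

Trace:
`b = 7` → b = 7
`z = 10` → z = 10
`total = 23` → total = 23
`ok = (b > z) or (z > total and b < total)` → ok = False
So ok = False

Answer: False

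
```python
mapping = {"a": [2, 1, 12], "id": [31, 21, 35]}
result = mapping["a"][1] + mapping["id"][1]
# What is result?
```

Trace:
`mapping = {"a": [2, 1, 12], "id": [31, 21, 35]}` → mapping = {'a': [2, 1, 12], 'id': [31, 21, 35]}
`result = mapping["a"][1] + mapping["id"][1]` → result = 22
So result = 22

Answer: 22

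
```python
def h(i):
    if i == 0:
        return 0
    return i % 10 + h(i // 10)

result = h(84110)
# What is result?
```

Sum of digits of 84110: 0 + 1 + 1 + 4 + 8 = 14

Answer: 14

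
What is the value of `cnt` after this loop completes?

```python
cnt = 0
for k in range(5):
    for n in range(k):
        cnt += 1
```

Triangle number: 0+1+2+...+4
`cnt` takes the values: 0 → 1 → 2 → 3 → 4 → 5 → 6 → 7 → 8 → 9 → 10

Answer: 10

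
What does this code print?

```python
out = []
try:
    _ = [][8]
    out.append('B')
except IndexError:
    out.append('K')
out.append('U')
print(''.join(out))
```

Execution trace: 'K' (except IndexError) → 'U' (after the try/except). Output: KU

Answer: KU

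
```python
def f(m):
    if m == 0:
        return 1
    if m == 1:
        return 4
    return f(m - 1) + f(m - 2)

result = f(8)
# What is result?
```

Build up from base cases: f(0)=1, f(1)=4, f(2)=5, f(3)=9, f(4)=14, f(5)=23, f(6)=37, ..., f(8)=97

Answer: 97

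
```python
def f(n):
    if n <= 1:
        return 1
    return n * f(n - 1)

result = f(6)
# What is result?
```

f(6) = 6 * 5 * 4 * 3 * 2 * 1 = 720

Answer: 720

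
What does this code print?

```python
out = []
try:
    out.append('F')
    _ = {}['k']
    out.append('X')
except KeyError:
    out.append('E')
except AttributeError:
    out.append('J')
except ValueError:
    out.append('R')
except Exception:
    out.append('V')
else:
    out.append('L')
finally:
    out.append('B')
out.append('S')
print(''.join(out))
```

Execution trace: 'F' (try body) → 'E' (except KeyError) → 'B' (finally) → 'S' (after the try/except). Output: FEBS

Answer: FEBS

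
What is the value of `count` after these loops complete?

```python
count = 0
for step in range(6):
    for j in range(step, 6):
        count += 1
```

Upper triangle: 6 + 5 + ... + 1
`count` takes the values: 0 → 1 → 2 → 3 → 4 → 5 → 6 → 7 → 8 → 9 → 10 → 11 → 12 → 13 → 14 → 15 → 16 → 17 → 18 → 19 → 20 → 21

Answer: 21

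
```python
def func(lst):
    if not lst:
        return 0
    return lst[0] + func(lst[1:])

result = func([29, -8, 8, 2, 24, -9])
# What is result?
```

29 + (-8) + 8 + 2 + 24 + (-9) + 0 = 46

Answer: 46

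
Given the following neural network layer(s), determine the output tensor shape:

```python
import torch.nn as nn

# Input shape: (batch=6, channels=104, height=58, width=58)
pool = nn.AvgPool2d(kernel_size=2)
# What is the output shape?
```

Input: (6, 104, 58, 58) -> Output: (6, 104, 29, 29)

Answer: (6, 104, 29, 29)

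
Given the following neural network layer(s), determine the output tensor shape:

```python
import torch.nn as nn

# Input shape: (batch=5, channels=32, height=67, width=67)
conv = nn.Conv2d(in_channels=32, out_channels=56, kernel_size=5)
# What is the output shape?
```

Input: (5, 32, 67, 67) -> Output: (5, 56, 63, 63)

Answer: (5, 56, 63, 63)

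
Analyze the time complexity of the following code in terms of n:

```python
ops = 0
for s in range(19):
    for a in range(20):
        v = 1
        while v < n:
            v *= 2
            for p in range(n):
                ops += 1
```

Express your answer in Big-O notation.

Each loop level contributes: 1 × 1 × log n × n. Multiplying the contributions gives O(n log n).

Answer: O(n log n)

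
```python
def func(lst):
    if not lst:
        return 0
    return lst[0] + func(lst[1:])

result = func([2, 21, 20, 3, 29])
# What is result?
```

2 + 21 + 20 + 3 + 29 + 0 = 75

Answer: 75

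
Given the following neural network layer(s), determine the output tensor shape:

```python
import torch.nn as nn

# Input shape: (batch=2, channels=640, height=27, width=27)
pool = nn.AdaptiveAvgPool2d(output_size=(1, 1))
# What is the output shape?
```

Input: (2, 640, 27, 27) -> Output: (2, 640, 1, 1)

Answer: (2, 640, 1, 1)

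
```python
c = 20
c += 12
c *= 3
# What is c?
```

Trace:
`c = 20` → c = 20
`c += 12` → c = 32
`c *= 3` → c = 96
So c = 96

Answer: 96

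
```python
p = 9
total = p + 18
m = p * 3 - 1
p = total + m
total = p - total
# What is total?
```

Trace:
`p = 9` → p = 9
`total = p + 18` → total = 27
`m = p * 3 - 1` → m = 26
`p = total + m` → p = 53
`total = p - total` → total = 26
So total = 26

Answer: 26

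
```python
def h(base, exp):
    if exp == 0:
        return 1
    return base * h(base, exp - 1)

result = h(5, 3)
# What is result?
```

h(5, 3) = 5 * 5 * 5 = 125

Answer: 125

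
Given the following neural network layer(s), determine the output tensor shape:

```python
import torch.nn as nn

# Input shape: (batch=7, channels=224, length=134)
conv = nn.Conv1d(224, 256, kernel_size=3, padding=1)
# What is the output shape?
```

Input: (7, 224, 134) -> Output: (7, 256, 134)

Answer: (7, 256, 134)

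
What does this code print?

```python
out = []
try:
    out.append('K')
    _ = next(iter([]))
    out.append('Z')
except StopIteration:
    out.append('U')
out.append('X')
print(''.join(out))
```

Execution trace: 'K' (try body) → 'U' (except StopIteration) → 'X' (after the try/except). Output: KUX

Answer: KUX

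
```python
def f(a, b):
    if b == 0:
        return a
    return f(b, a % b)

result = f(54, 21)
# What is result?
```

f(54, 21) -> f(21, 12) -> f(12, 9) -> f(9, 3) -> f(3, 0) -> 3

Answer: 3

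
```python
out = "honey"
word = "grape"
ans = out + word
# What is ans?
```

Trace:
`out = "honey"` → out = 'honey'
`word = "grape"` → word = 'grape'
`ans = out + word` → ans = 'honeygrape'
So ans = 'honeygrape'

Answer: 'honeygrape'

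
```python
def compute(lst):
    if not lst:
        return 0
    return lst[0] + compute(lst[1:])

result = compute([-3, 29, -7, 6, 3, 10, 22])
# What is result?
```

(-3) + 29 + (-7) + 6 + 3 + 10 + 22 + 0 = 60

Answer: 60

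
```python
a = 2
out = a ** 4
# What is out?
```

Trace:
`a = 2` → a = 2
`out = a ** 4` → out = 16
So out = 16

Answer: 16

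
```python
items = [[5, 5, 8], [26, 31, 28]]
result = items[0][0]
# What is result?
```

Trace:
`items = [[5, 5, 8], [26, 31, 28]]` → items = [[5, 5, 8], [26, 31, 28]]
`result = items[0][0]` → result = 5
So result = 5

Answer: 5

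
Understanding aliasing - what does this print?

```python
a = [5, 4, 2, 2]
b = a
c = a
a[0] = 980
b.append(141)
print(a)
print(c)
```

Key concept: multiple aliases.
Step by step:
`a = [5, 4, 2, 2]` → a = [5, 4, 2, 2]
`b = a` → b = [5, 4, 2, 2] (same object as a)
`c = a` → c = [5, 4, 2, 2] (same object as a, b)
`a[0] = 980` → a = [980, 4, 2, 2] (same object as b, c); b = [980, 4, 2, 2] (same object as a, c); c = [980, 4, 2, 2] (same object as a, b)
`b.append(141)` → a = [980, 4, 2, 2, 141] (same object as b, c); b = [980, 4, 2, 2, 141] (same object as a, c); c = [980, 4, 2, 2, 141] (same object as a, b)
`print(a)` → prints [980, 4, 2, 2, 141]
`print(c)` → prints [980, 4, 2, 2, 141]

Answer:
[980, 4, 2, 2, 141]
[980, 4, 2, 2, 141]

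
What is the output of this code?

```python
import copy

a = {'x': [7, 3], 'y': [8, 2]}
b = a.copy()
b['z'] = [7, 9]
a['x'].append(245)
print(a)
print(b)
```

Key concept: shallow copy of dict with mutable values.
Step by step:
`a = {'x': [7, 3], 'y': [8, 2]}` → a = {'x': [7, 3], 'y': [8, 2]}
`b = a.copy()` → b = {'x': [7, 3], 'y': [8, 2]}
`b['z'] = [7, 9]` → b = {'x': [7, 3], 'y': [8, 2], 'z': [7, 9]}
`a['x'].append(245)` → a = {'x': [7, 3, 245], 'y': [8, 2]}; b = {'x': [7, 3, 245], 'y': [8, 2], 'z': [7, 9]}
`print(a)` → prints {'x': [7, 3, 245], 'y': [8, 2]}
`print(b)` → prints {'x': [7, 3, 245], 'y': [8, 2], 'z': [7, 9]}

Answer:
{'x': [7, 3, 245], 'y': [8, 2]}
{'x': [7, 3, 245], 'y': [8, 2], 'z': [7, 9]}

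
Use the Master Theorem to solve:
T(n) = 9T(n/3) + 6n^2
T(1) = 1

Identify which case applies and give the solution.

a=9, b=3, f(n)=6n^2. log_3(9) = 2. Since c=2 = 2, Case 2 applies: T(n) = Θ(n^log_b(a) · log n) = O(n^2 log n).

Answer: O(n^2 log n) - Case 2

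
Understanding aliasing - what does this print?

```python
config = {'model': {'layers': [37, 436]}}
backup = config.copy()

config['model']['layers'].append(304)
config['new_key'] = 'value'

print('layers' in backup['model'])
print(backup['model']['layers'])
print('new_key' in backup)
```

Key concept: shallow copy gotcha with nested dict.
Step by step:
`config = {'model': {'layers': [37, 436]}}` → config = {'model': {'layers': [37, 436]}}
`backup = config.copy()` → backup = {'model': {'layers': [37, 436]}}
`config['model']['layers'].append(304)` → config = {'model': {'layers': [37, 436, 304]}}; backup = {'model': {'layers': [37, 436, 304]}}
`config['new_key'] = 'value'` → config = {'model': {'layers': [37, 436, 304]}, 'new_key': 'value'}
`print('layers' in backup['model'])` → prints True
`print(backup['model']['layers'])` → prints [37, 436, 304]
`print('new_key' in backup)` → prints False

Answer:
True
[37, 436, 304]
False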